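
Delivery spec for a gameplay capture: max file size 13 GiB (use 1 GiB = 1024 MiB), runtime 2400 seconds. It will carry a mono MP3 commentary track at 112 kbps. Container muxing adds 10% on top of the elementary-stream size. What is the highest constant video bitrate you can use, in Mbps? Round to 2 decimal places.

Budget: 13 GiB = 111669.1 Mb.
Stream payload after overhead: 111669.1 / 1.10 = 101517.4 Mb.
Total bitrate budget: 101517.4 Mb / 2400 s = 42.299 Mbps.
Audio: 112 kbps = 0.112 Mbps.
Video: 42.299 − 0.112 = 42.187 Mbps.

42.19 Mbps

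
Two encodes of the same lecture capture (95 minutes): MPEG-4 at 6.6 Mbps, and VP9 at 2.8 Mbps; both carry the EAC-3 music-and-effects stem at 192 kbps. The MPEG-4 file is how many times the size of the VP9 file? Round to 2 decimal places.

2.27

95 min = 5700 s
Audio: 192 kbps = 0.192 Mbps.
MPEG-4: 6.792 Mbps × 5700 s = 38714.4 Mb = 4.507 GiB.
VP9: 2.992 Mbps × 5700 s = 17054.4 Mb = 1.985 GiB.
Ratio: 4.507 / 1.985 = 2.270.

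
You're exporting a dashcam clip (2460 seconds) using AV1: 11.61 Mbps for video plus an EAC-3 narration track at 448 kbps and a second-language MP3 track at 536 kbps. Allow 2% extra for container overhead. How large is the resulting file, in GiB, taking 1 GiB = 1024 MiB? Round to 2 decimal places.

Audio total: 448 + 536 = 984 kbps = 0.984 Mbps.
Total bitrate: 11.61 + 0.984 = 12.594 Mbps.
Stream data: 12.594 Mbps × 2460 s = 30981.2 Mb.
With 2% container overhead: ×1.02.
31,601 Mb = 3,950,108,100 bytes ÷ 1,073,741,824 = 3.679 GiB.

3.68 GiB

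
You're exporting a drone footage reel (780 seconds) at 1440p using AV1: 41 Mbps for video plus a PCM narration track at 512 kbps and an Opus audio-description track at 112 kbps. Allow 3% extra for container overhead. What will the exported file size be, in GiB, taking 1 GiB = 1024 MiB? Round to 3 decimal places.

Audio total: 512 + 112 = 624 kbps = 0.624 Mbps.
Total bitrate: 41 + 0.624 = 41.624 Mbps.
Stream data: 41.624 Mbps × 780 s = 32466.7 Mb.
With 3% container overhead: ×1.03.
33,441 Mb = 4,180,090,200 bytes ÷ 1,073,741,824 = 3.893 GiB.

3.893 GiB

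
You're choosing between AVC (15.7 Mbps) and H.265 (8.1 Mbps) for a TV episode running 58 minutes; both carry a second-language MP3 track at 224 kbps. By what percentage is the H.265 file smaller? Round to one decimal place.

58 min = 3480 s
Audio: 224 kbps = 0.224 Mbps.
AVC: 15.924 Mbps × 3480 s = 55415.5 Mb = 6.451 GiB.
H.265: 8.324 Mbps × 3480 s = 28967.5 Mb = 3.372 GiB.
Reduction: (1 − 3.372/6.451) × 100 = 47.73%.

47.7%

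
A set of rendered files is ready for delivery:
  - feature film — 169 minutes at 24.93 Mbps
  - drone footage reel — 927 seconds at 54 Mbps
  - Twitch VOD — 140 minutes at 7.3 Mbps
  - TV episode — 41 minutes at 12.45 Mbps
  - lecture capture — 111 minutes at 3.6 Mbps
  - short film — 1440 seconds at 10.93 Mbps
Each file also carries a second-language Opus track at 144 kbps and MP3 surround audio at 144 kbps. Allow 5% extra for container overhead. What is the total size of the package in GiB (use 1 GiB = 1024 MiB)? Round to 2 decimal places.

Audio total: 144 + 144 = 288 kbps = 0.288 Mbps.
feature film: 25.218 Mbps × 10140 s × 1.05 = 268496.0 Mb
drone footage reel: 54.288 Mbps × 927 s × 1.05 = 52841.2 Mb
Twitch VOD: 7.588 Mbps × 8400 s × 1.05 = 66926.2 Mb
TV episode: 12.738 Mbps × 2460 s × 1.05 = 32902.3 Mb
lecture capture: 3.888 Mbps × 6660 s × 1.05 = 27188.8 Mb
short film: 11.218 Mbps × 1440 s × 1.05 = 16961.6 Mb
Total: 465316.1 Mb = 58164.5 MB.
= 54.17 GiB.

54.17 GiB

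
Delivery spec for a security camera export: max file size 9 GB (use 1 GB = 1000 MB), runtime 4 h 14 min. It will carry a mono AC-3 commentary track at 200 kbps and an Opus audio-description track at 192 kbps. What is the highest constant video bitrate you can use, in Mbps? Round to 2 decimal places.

Budget: 9 GB = 72000.0 Mb.
4 h 14 min = 254 min = 15240 s
Total bitrate budget: 72000.0 Mb / 15240 s = 4.724 Mbps.
Audio total: 200 + 192 = 392 kbps = 0.392 Mbps.
Video: 4.724 − 0.392 = 4.332 Mbps.

4.33 Mbps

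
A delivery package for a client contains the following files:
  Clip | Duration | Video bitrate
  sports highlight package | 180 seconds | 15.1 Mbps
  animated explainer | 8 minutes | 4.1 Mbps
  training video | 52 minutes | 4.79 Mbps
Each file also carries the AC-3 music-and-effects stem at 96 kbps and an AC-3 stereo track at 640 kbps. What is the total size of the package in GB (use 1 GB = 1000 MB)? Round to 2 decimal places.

2.80 GB

Audio total: 96 + 640 = 736 kbps = 0.736 Mbps.
sports highlight package: 15.836 Mbps × 180 s = 2850.5 Mb
animated explainer: 4.836 Mbps × 480 s = 2321.3 Mb
training video: 5.526 Mbps × 3120 s = 17241.1 Mb
Total: 22412.9 Mb = 2801.6 MB.
= 2.802 GB.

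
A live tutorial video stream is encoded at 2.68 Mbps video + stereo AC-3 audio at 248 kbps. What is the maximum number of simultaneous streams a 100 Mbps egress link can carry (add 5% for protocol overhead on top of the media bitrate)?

32

Audio: 248 kbps = 0.248 Mbps.
Per-viewer media rate: 2.928 Mbps.
On the wire with 5% overhead: 3.074 Mbps.
100 Mbps = 100.0 Mbps; 100.0 / 3.074 = 32.53 → 32 viewers.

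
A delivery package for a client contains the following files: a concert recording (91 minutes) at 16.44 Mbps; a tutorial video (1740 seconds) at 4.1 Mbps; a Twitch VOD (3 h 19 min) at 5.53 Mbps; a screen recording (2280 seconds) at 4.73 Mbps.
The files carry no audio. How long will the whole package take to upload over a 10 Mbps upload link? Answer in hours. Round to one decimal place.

concert recording: 16.440 Mbps × 5460 s = 89762.4 Mb
tutorial video: 4.100 Mbps × 1740 s = 7134.0 Mb
Twitch VOD: 5.530 Mbps × 11940 s = 66028.2 Mb
screen recording: 4.730 Mbps × 2280 s = 10784.4 Mb
Total: 173709.0 Mb = 21713.6 MB.
At 10 Mbps: 173709.0 / 10 = 17371 s ≈ 4.83 hours.

4.8 hours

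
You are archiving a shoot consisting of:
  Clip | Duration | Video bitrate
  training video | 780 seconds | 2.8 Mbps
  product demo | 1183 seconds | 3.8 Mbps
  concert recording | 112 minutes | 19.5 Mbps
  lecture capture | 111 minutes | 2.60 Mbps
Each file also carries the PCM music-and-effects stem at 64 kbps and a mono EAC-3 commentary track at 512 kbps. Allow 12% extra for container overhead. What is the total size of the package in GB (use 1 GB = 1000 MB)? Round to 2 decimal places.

22.94 GB

Audio total: 64 + 512 = 576 kbps = 0.576 Mbps.
training video: 3.376 Mbps × 780 s × 1.12 = 2949.3 Mb
product demo: 4.376 Mbps × 1183 s × 1.12 = 5798.0 Mb
concert recording: 20.076 Mbps × 6720 s × 1.12 = 151100.0 Mb
lecture capture: 3.176 Mbps × 6660 s × 1.12 = 23690.4 Mb
Total: 183537.7 Mb = 22942.2 MB.
= 22.94 GB.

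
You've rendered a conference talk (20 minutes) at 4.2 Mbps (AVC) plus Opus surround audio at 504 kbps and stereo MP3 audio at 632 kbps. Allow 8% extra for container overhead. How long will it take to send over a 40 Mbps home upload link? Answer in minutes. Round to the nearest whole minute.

3 minutes

20 min = 1200 s
Audio total: 504 + 632 = 1136 kbps = 1.136 Mbps.
Total bitrate: 5.336 Mbps.
File: 5.336 Mbps × 1200 s = 6403.2 Mb.
With 8% container overhead: ×1.08. → 6915.5 Mb.
At 40 Mbps: 6915.5 / 40 = 172.9 s ≈ 2.88 minutes.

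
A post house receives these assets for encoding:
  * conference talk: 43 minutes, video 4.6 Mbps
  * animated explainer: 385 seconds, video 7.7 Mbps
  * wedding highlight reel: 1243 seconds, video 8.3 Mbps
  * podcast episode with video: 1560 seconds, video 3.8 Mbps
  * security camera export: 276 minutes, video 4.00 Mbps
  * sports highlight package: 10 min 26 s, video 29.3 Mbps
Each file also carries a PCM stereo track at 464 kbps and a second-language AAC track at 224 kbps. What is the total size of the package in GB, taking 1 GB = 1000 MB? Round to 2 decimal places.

Audio total: 464 + 224 = 688 kbps = 0.688 Mbps.
conference talk: 5.288 Mbps × 2580 s = 13643.0 Mb
animated explainer: 8.388 Mbps × 385 s = 3229.4 Mb
wedding highlight reel: 8.988 Mbps × 1243 s = 11172.1 Mb
podcast episode with video: 4.488 Mbps × 1560 s = 7001.3 Mb
security camera export: 4.688 Mbps × 16560 s = 77633.3 Mb
sports highlight package: 29.988 Mbps × 626 s = 18772.5 Mb
Total: 131451.6 Mb = 16431.4 MB.
= 16.43 GB.

16.43 GB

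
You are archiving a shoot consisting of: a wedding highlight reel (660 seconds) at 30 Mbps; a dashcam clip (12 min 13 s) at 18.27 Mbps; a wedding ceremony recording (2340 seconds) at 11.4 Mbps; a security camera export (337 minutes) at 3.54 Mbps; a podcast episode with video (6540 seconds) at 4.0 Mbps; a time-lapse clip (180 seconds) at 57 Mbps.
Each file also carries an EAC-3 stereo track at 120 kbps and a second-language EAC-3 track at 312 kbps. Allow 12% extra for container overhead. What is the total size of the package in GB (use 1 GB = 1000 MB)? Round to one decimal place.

25.4 GB

Audio total: 120 + 312 = 432 kbps = 0.432 Mbps.
wedding highlight reel: 30.432 Mbps × 660 s × 1.12 = 22495.3 Mb
dashcam clip: 18.702 Mbps × 733 s × 1.12 = 15353.6 Mb
wedding ceremony recording: 11.832 Mbps × 2340 s × 1.12 = 31009.3 Mb
security camera export: 3.972 Mbps × 20220 s × 1.12 = 89951.5 Mb
podcast episode with video: 4.432 Mbps × 6540 s × 1.12 = 32463.5 Mb
time-lapse clip: 57.432 Mbps × 180 s × 1.12 = 11578.3 Mb
Total: 202851.5 Mb = 25356.4 MB.
= 25.36 GB.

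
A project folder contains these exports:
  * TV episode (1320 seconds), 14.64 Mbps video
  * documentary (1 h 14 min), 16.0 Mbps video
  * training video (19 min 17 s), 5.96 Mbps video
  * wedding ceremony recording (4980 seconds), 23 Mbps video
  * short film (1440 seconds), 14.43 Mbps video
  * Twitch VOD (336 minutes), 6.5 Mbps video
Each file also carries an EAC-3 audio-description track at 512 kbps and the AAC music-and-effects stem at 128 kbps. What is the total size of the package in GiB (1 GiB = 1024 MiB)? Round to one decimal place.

Audio total: 512 + 128 = 640 kbps = 0.640 Mbps.
TV episode: 15.280 Mbps × 1320 s = 20169.6 Mb
documentary: 16.640 Mbps × 4440 s = 73881.6 Mb
training video: 6.600 Mbps × 1157 s = 7636.2 Mb
wedding ceremony recording: 23.640 Mbps × 4980 s = 117727.2 Mb
short film: 15.070 Mbps × 1440 s = 21700.8 Mb
Twitch VOD: 7.140 Mbps × 20160 s = 143942.4 Mb
Total: 385057.8 Mb = 48132.2 MB.
= 44.83 GiB.

44.8 GiB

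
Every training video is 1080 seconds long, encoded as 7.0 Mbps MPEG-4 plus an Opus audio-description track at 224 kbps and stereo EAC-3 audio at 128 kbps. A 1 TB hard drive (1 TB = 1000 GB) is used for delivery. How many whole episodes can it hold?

Audio total: 224 + 128 = 352 kbps = 0.352 Mbps.
Total bitrate: 7.352 Mbps.
Per item: 7.352 Mbps × 1080 s = 7,940 Mb = 992.5 MB.
Capacity: 1 TB = 8,000,000 Mb; 1007.54 items → 1007 complete.

1007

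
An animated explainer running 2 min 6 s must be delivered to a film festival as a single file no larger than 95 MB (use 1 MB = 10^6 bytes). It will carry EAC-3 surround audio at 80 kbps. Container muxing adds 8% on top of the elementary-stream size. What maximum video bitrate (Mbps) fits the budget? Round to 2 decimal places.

Budget: 95 MB = 760.0 Mb.
Stream payload after overhead: 760.0 / 1.08 = 703.7 Mb.
2 min 6 s = 126 s
Total bitrate budget: 703.7 Mb / 126 s = 5.585 Mbps.
Audio: 80 kbps = 0.080 Mbps.
Video: 5.585 − 0.080 = 5.505 Mbps.

5.50 Mbps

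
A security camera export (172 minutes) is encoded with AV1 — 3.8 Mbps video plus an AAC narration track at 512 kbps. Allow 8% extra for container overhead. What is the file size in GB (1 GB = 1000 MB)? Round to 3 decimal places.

172 min = 10320 s
Audio: 512 kbps = 0.512 Mbps.
Total bitrate: 3.8 + 0.512 = 4.312 Mbps.
Stream data: 4.312 Mbps × 10320 s = 44499.8 Mb.
With 8% container overhead: ×1.08.
48,060 Mb ÷ 8 = 6,007 MB → 6.007 GB.

6.007 GB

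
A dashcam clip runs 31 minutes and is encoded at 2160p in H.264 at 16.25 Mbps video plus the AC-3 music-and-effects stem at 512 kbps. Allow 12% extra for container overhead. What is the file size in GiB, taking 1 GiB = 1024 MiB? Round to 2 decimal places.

4.07 GiB

31 min = 1860 s
Audio: 512 kbps = 0.512 Mbps.
Total bitrate: 16.25 + 0.512 = 16.762 Mbps.
Stream data: 16.762 Mbps × 1860 s = 31177.3 Mb.
With 12% container overhead: ×1.12.
34,919 Mb = 4,364,824,800 bytes ÷ 1,073,741,824 = 4.065 GiB.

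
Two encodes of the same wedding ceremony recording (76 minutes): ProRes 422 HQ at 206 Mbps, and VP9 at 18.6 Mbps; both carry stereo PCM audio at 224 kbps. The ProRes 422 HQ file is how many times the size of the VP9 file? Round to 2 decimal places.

10.96

76 min = 4560 s
Audio: 224 kbps = 0.224 Mbps.
ProRes 422 HQ: 206.224 Mbps × 4560 s = 940381.4 Mb = 117.548 GB.
VP9: 18.824 Mbps × 4560 s = 85837.4 Mb = 10.730 GB.
Ratio: 117.548 / 10.730 = 10.955.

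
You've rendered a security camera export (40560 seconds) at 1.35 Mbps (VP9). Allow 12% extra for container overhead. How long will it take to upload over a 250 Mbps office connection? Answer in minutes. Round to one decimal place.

4.1 minutes

File: 1.350 Mbps × 40560 s = 54756.0 Mb.
With 12% container overhead: ×1.12. → 61326.7 Mb.
At 250 Mbps: 61326.7 / 250 = 245.3 s ≈ 4.09 minutes.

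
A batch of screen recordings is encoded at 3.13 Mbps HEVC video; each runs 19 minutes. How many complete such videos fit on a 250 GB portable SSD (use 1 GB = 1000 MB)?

560

19 min = 1140 s
Per item: 3.130 Mbps × 1140 s = 3,568 Mb = 446.0 MB.
Capacity: 250 GB = 2,000,000 Mb; 560.51 items → 560 complete.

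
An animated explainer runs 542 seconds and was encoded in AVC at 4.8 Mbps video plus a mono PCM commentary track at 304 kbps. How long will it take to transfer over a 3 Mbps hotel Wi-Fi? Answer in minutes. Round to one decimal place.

Audio: 304 kbps = 0.304 Mbps.
Total bitrate: 5.104 Mbps.
File: 5.104 Mbps × 542 s = 2766.4 Mb.
At 3 Mbps: 2766.4 / 3 = 922.1 s ≈ 15.4 minutes.

15.4 minutes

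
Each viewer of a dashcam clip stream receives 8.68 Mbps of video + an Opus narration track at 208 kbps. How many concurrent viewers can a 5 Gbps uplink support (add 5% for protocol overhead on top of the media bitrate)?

Audio: 208 kbps = 0.208 Mbps.
Per-viewer media rate: 8.888 Mbps.
On the wire with 5% overhead: 9.332 Mbps.
5 Gbps = 5,000 Mbps; 5,000 / 9.332 = 535.77 → 535 viewers.

535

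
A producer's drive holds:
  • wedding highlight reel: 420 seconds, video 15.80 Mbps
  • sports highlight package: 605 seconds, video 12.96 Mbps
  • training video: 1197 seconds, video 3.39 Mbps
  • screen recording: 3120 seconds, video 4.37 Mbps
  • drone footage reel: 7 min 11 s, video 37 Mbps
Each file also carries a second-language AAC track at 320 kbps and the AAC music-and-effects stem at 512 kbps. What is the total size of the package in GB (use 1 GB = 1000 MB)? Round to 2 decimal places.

6.61 GB

Audio total: 320 + 512 = 832 kbps = 0.832 Mbps.
wedding highlight reel: 16.632 Mbps × 420 s = 6985.4 Mb
sports highlight package: 13.792 Mbps × 605 s = 8344.2 Mb
training video: 4.222 Mbps × 1197 s = 5053.7 Mb
screen recording: 5.202 Mbps × 3120 s = 16230.2 Mb
drone footage reel: 37.832 Mbps × 431 s = 16305.6 Mb
Total: 52919.2 Mb = 6614.9 MB.
= 6.615 GB.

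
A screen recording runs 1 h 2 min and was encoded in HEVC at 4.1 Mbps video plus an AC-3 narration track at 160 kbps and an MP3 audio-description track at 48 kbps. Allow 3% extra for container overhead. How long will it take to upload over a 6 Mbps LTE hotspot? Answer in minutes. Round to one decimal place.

1 h 2 min = 62 min = 3720 s
Audio total: 160 + 48 = 208 kbps = 0.208 Mbps.
Total bitrate: 4.308 Mbps.
File: 4.308 Mbps × 3720 s = 16025.8 Mb.
With 3% container overhead: ×1.03. → 16506.5 Mb.
At 6 Mbps: 16506.5 / 6 = 2751.1 s ≈ 45.9 minutes.

45.9 minutes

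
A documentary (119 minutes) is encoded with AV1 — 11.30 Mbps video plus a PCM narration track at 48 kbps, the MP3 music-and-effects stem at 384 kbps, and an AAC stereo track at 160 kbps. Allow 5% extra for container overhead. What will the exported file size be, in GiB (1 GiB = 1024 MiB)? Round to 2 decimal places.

10.38 GiB

119 min = 7140 s
Audio total: 48 + 384 + 160 = 592 kbps = 0.592 Mbps.
Total bitrate: 11.30 + 0.592 = 11.892 Mbps.
Stream data: 11.892 Mbps × 7140 s = 84908.9 Mb.
With 5% container overhead: ×1.05.
89,154 Mb = 11,144,290,500 bytes ÷ 1,073,741,824 = 10.38 GiB.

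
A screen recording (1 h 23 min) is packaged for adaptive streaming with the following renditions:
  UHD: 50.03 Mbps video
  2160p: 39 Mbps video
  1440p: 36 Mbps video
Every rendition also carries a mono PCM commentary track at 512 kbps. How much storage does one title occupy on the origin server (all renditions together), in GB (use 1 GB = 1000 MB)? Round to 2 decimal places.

78.79 GB

1 h 23 min = 83 min = 4980 s
Audio: 512 kbps = 0.512 Mbps.
Sum of rendition bitrates: (50.03+0.512) + (39+0.512) + (36+0.512) = 126.566 Mbps.
× 4980 s = 630,299 Mb = 78,787 MB = 78.79 GB.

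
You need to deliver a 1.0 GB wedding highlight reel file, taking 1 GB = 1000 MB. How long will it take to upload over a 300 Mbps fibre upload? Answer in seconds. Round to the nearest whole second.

27 seconds

File: 1.0 GB = 8000.0 Mb.
At 300 Mbps: 8000.0 / 300 = 26.7 s ≈ 26.7 seconds.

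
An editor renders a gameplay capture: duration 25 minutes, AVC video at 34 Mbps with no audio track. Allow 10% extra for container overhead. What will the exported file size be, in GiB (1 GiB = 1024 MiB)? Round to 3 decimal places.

6.531 GiB

25 min = 1500 s
Total bitrate: 34 Mbps.
Stream data: 34.000 Mbps × 1500 s = 51000.0 Mb.
With 10% container overhead: ×1.10.
56,100 Mb = 7,012,500,000 bytes ÷ 1,073,741,824 = 6.531 GiB.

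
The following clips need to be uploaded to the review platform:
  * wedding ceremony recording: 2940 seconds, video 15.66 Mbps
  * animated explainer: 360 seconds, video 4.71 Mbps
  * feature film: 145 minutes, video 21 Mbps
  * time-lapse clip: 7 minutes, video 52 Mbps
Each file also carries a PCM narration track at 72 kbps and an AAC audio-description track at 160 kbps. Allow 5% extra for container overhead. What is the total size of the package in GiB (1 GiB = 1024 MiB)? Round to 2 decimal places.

31.19 GiB

Audio total: 72 + 160 = 232 kbps = 0.232 Mbps.
wedding ceremony recording: 15.892 Mbps × 2940 s × 1.05 = 49058.6 Mb
animated explainer: 4.942 Mbps × 360 s × 1.05 = 1868.1 Mb
feature film: 21.232 Mbps × 8700 s × 1.05 = 193954.3 Mb
time-lapse clip: 52.232 Mbps × 420 s × 1.05 = 23034.3 Mb
Total: 267915.3 Mb = 33489.4 MB.
= 31.19 GiB.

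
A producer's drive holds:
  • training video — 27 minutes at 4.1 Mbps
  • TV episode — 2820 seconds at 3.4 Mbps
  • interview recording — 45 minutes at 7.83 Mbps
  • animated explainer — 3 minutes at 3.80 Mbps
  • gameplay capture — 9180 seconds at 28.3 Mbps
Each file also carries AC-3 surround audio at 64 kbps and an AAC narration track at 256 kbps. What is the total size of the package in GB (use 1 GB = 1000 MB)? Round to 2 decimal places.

37.89 GB

Audio total: 64 + 256 = 320 kbps = 0.320 Mbps.
training video: 4.420 Mbps × 1620 s = 7160.4 Mb
TV episode: 3.720 Mbps × 2820 s = 10490.4 Mb
interview recording: 8.150 Mbps × 2700 s = 22005.0 Mb
animated explainer: 4.120 Mbps × 180 s = 741.6 Mb
gameplay capture: 28.620 Mbps × 9180 s = 262731.6 Mb
Total: 303129.0 Mb = 37891.1 MB.
= 37.89 GB.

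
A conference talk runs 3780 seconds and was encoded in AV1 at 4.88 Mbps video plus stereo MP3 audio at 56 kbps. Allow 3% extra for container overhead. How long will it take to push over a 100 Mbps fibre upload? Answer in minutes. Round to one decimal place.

Audio: 56 kbps = 0.056 Mbps.
Total bitrate: 4.936 Mbps.
File: 4.936 Mbps × 3780 s = 18658.1 Mb.
With 3% container overhead: ×1.03. → 19217.8 Mb.
At 100 Mbps: 19217.8 / 100 = 192.2 s ≈ 3.2 minutes.

3.2 minutes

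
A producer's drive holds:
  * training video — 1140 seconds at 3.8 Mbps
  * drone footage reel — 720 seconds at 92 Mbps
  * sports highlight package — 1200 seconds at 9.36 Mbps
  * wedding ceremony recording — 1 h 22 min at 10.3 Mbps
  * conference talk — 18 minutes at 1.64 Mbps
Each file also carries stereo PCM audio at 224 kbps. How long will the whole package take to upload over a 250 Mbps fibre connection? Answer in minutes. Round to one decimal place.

Audio: 224 kbps = 0.224 Mbps.
training video: 4.024 Mbps × 1140 s = 4587.4 Mb
drone footage reel: 92.224 Mbps × 720 s = 66401.3 Mb
sports highlight package: 9.584 Mbps × 1200 s = 11500.8 Mb
wedding ceremony recording: 10.524 Mbps × 4920 s = 51778.1 Mb
conference talk: 1.864 Mbps × 1080 s = 2013.1 Mb
Total: 136280.6 Mb = 17035.1 MB.
At 250 Mbps: 136280.6 / 250 = 545 s ≈ 9.09 minutes.

9.1 minutes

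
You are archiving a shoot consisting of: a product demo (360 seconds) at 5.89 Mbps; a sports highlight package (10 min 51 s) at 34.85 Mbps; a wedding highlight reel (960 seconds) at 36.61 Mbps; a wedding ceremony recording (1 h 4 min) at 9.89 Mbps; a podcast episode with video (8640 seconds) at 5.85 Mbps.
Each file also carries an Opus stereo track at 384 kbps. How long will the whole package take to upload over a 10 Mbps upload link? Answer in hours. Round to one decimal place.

Audio: 384 kbps = 0.384 Mbps.
product demo: 6.274 Mbps × 360 s = 2258.6 Mb
sports highlight package: 35.234 Mbps × 651 s = 22937.3 Mb
wedding highlight reel: 36.994 Mbps × 960 s = 35514.2 Mb
wedding ceremony recording: 10.274 Mbps × 3840 s = 39452.2 Mb
podcast episode with video: 6.234 Mbps × 8640 s = 53861.8 Mb
Total: 154024.1 Mb = 19253.0 MB.
At 10 Mbps: 154024.1 / 10 = 15402 s ≈ 4.28 hours.

4.3 hours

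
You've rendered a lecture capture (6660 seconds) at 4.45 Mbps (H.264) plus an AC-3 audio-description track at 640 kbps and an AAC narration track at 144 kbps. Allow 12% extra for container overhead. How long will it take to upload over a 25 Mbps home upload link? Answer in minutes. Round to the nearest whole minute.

Audio total: 640 + 144 = 784 kbps = 0.784 Mbps.
Total bitrate: 5.234 Mbps.
File: 5.234 Mbps × 6660 s = 34858.4 Mb.
With 12% container overhead: ×1.12. → 39041.5 Mb.
At 25 Mbps: 39041.5 / 25 = 1561.7 s ≈ 26 minutes.

26 minutes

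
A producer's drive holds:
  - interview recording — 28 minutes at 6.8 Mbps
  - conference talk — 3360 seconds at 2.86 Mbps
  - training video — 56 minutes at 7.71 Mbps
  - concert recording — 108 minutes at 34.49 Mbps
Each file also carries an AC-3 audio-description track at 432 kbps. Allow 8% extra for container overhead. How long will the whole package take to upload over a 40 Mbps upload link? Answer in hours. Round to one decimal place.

Audio: 432 kbps = 0.432 Mbps.
interview recording: 7.232 Mbps × 1680 s × 1.08 = 13121.7 Mb
conference talk: 3.292 Mbps × 3360 s × 1.08 = 11946.0 Mb
training video: 8.142 Mbps × 3360 s × 1.08 = 29545.7 Mb
concert recording: 34.922 Mbps × 6480 s × 1.08 = 244398.1 Mb
Total: 299011.6 Mb = 37376.4 MB.
At 40 Mbps: 299011.6 / 40 = 7475 s ≈ 2.08 hours.

2.1 hours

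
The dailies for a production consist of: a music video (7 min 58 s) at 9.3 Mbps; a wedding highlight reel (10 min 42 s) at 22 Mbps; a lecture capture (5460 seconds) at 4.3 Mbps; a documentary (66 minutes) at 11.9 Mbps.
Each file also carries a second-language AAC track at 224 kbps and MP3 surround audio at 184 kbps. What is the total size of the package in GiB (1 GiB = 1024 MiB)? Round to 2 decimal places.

Audio total: 224 + 184 = 408 kbps = 0.408 Mbps.
music video: 9.708 Mbps × 478 s = 4640.4 Mb
wedding highlight reel: 22.408 Mbps × 642 s = 14385.9 Mb
lecture capture: 4.708 Mbps × 5460 s = 25705.7 Mb
documentary: 12.308 Mbps × 3960 s = 48739.7 Mb
Total: 93471.7 Mb = 11684.0 MB.
= 10.88 GiB.

10.88 GiB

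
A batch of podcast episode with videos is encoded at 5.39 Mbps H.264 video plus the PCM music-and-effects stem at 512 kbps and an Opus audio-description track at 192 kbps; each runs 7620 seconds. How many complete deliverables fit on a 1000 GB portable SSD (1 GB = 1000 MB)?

172

Audio total: 512 + 192 = 704 kbps = 0.704 Mbps.
Total bitrate: 6.094 Mbps.
Per item: 6.094 Mbps × 7620 s = 46,436 Mb = 5,805 MB.
Capacity: 1000 GB = 8,000,000 Mb; 172.28 items → 172 complete.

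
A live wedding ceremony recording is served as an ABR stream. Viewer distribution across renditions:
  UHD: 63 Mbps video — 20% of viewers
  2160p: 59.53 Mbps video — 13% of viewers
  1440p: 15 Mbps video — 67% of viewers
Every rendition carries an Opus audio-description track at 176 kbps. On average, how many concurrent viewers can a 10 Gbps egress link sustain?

Audio: 176 kbps = 0.176 Mbps.
Average per-viewer bitrate: 0.20×63.176 + 0.13×59.706 + 0.67×15.176 = 30.565 Mbps.
10 Gbps = 10,000 Mbps; 10,000 / 30.565 = 327.17 → 327.

327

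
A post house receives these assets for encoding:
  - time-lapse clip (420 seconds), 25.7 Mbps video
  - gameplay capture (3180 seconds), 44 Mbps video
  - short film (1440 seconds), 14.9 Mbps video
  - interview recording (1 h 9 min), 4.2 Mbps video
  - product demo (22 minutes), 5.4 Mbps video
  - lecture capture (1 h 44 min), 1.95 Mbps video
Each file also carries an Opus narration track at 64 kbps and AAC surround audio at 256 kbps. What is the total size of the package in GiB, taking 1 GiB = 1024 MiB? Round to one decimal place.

24.9 GiB

Audio total: 64 + 256 = 320 kbps = 0.320 Mbps.
time-lapse clip: 26.020 Mbps × 420 s = 10928.4 Mb
gameplay capture: 44.320 Mbps × 3180 s = 140937.6 Mb
short film: 15.220 Mbps × 1440 s = 21916.8 Mb
interview recording: 4.520 Mbps × 4140 s = 18712.8 Mb
product demo: 5.720 Mbps × 1320 s = 7550.4 Mb
lecture capture: 2.270 Mbps × 6240 s = 14164.8 Mb
Total: 214210.8 Mb = 26776.3 MB.
= 24.94 GiB.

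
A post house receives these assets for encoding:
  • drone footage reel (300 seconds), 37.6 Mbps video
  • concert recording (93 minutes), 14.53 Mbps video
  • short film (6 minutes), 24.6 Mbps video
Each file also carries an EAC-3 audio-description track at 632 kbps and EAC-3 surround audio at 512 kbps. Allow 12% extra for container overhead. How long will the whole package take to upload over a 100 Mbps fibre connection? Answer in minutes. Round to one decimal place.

Audio total: 632 + 512 = 1144 kbps = 1.144 Mbps.
drone footage reel: 38.744 Mbps × 300 s × 1.12 = 13018.0 Mb
concert recording: 15.674 Mbps × 5580 s × 1.12 = 97956.2 Mb
short film: 25.744 Mbps × 360 s × 1.12 = 10380.0 Mb
Total: 121354.2 Mb = 15169.3 MB.
At 100 Mbps: 121354.2 / 100 = 1214 s ≈ 20.2 minutes.

20.2 minutes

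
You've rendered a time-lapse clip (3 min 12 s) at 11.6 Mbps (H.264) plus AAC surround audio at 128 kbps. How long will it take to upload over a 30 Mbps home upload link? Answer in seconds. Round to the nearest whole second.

3 min 12 s = 192 s
Audio: 128 kbps = 0.128 Mbps.
Total bitrate: 11.728 Mbps.
File: 11.728 Mbps × 192 s = 2251.8 Mb.
At 30 Mbps: 2251.8 / 30 = 75.1 s ≈ 75.1 seconds.

75 seconds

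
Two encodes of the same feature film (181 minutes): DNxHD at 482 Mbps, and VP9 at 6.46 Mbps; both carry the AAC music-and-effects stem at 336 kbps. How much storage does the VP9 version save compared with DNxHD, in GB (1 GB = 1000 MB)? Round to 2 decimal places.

181 min = 10860 s
Audio: 336 kbps = 0.336 Mbps.
DNxHD: 482.336 Mbps × 10860 s = 5238169.0 Mb = 654.771 GB.
VP9: 6.796 Mbps × 10860 s = 73804.6 Mb = 9.226 GB.
Saving: 654.771 − 9.226 = 645.546 GB.

645.55 GB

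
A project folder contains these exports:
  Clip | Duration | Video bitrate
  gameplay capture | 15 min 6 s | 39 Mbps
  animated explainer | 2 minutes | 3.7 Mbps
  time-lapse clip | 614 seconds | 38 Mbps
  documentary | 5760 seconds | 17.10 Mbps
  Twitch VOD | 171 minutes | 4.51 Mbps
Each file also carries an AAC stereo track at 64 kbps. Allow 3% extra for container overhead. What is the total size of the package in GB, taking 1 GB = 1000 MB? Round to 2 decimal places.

26.39 GB

Audio: 64 kbps = 0.064 Mbps.
gameplay capture: 39.064 Mbps × 906 s × 1.03 = 36453.7 Mb
animated explainer: 3.764 Mbps × 120 s × 1.03 = 465.2 Mb
time-lapse clip: 38.064 Mbps × 614 s × 1.03 = 24072.4 Mb
documentary: 17.164 Mbps × 5760 s × 1.03 = 101830.6 Mb
Twitch VOD: 4.574 Mbps × 10260 s × 1.03 = 48337.1 Mb
Total: 211159.1 Mb = 26394.9 MB.
= 26.39 GB.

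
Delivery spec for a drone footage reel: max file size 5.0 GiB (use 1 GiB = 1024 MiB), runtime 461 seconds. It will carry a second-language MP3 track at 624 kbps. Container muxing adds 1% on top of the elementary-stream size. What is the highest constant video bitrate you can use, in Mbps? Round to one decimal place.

91.6 Mbps

Budget: 5.0 GiB = 42949.7 Mb.
Stream payload after overhead: 42949.7 / 1.01 = 42524.4 Mb.
Total bitrate budget: 42524.4 Mb / 461 s = 92.244 Mbps.
Audio: 624 kbps = 0.624 Mbps.
Video: 92.244 − 0.624 = 91.620 Mbps.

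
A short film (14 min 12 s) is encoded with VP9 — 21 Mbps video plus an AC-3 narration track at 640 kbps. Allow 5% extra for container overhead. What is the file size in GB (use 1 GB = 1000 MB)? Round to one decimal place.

14 min 12 s = 852 s
Audio: 640 kbps = 0.640 Mbps.
Total bitrate: 21 + 0.640 = 21.640 Mbps.
Stream data: 21.640 Mbps × 852 s = 18437.3 Mb.
With 5% container overhead: ×1.05.
19,359 Mb ÷ 8 = 2,420 MB → 2.420 GB.

2.4 GB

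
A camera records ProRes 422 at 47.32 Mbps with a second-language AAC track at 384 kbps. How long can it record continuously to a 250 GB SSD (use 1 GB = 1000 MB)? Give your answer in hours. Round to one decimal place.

11.6 hours

Audio: 384 kbps = 0.384 Mbps.
Total bitrate: 47.32 + 0.384 = 47.704 Mbps.
Capacity: 250 GB = 2,000,000 Mb.
Recording time: 2,000,000 / 47.704 = 41,925 s ≈ 11.6 hours.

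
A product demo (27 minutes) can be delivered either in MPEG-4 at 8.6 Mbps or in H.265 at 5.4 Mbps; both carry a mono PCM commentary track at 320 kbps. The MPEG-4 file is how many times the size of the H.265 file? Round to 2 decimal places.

27 min = 1620 s
Audio: 320 kbps = 0.320 Mbps.
MPEG-4: 8.920 Mbps × 1620 s = 14450.4 Mb = 1.682 GiB.
H.265: 5.720 Mbps × 1620 s = 9266.4 Mb = 1.079 GiB.
Ratio: 1.682 / 1.079 = 1.559.

1.56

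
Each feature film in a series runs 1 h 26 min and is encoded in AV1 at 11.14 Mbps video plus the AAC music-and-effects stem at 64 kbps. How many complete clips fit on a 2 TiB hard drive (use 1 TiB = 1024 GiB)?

1 h 26 min = 86 min = 5160 s
Audio: 64 kbps = 0.064 Mbps.
Total bitrate: 11.204 Mbps.
Per item: 11.204 Mbps × 5160 s = 57,813 Mb = 7,227 MB.
Capacity: 2 TiB = 17,592,186 Mb; 304.30 items → 304 complete.

304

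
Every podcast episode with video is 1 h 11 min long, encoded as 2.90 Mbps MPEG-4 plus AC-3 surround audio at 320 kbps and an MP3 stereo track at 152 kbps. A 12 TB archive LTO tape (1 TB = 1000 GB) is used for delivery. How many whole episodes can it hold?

1 h 11 min = 71 min = 4260 s
Audio total: 320 + 152 = 472 kbps = 0.472 Mbps.
Total bitrate: 3.372 Mbps.
Per item: 3.372 Mbps × 4260 s = 14,365 Mb = 1,796 MB.
Capacity: 12 TB = 96,000,000 Mb; 6683.04 items → 6683 complete.

6683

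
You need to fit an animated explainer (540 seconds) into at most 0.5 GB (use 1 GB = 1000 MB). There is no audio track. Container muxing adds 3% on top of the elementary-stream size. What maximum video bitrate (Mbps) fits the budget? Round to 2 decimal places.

Budget: 0.5 GB = 4000.0 Mb.
Stream payload after overhead: 4000.0 / 1.03 = 3883.5 Mb.
Total bitrate budget: 3883.5 Mb / 540 s = 7.192 Mbps.

7.19 Mbps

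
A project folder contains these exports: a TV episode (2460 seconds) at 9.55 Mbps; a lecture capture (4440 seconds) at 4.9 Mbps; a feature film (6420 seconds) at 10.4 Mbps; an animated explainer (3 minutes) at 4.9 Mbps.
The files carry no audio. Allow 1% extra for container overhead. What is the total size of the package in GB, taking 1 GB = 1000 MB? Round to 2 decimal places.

TV episode: 9.550 Mbps × 2460 s × 1.01 = 23727.9 Mb
lecture capture: 4.900 Mbps × 4440 s × 1.01 = 21973.6 Mb
feature film: 10.400 Mbps × 6420 s × 1.01 = 67435.7 Mb
animated explainer: 4.900 Mbps × 180 s × 1.01 = 890.8 Mb
Total: 114028.0 Mb = 14253.5 MB.
= 14.25 GB.

14.25 GB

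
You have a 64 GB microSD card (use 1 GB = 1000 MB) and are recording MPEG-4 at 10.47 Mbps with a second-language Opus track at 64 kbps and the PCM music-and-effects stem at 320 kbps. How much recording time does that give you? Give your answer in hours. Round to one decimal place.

13.1 hours

Audio total: 64 + 320 = 384 kbps = 0.384 Mbps.
Total bitrate: 10.47 + 0.384 = 10.854 Mbps.
Capacity: 64 GB = 512,000 Mb.
Recording time: 512,000 / 10.854 = 47,172 s ≈ 13.1 hours.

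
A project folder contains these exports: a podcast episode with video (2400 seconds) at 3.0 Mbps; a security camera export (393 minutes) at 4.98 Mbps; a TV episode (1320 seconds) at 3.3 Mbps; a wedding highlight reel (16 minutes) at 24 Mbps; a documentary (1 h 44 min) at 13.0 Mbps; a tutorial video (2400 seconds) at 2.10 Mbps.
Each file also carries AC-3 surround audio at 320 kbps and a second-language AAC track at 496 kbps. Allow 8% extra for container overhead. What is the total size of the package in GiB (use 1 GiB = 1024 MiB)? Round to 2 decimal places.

33.73 GiB

Audio total: 320 + 496 = 816 kbps = 0.816 Mbps.
podcast episode with video: 3.816 Mbps × 2400 s × 1.08 = 9891.1 Mb
security camera export: 5.796 Mbps × 23580 s × 1.08 = 147603.3 Mb
TV episode: 4.116 Mbps × 1320 s × 1.08 = 5867.8 Mb
wedding highlight reel: 24.816 Mbps × 960 s × 1.08 = 25729.2 Mb
documentary: 13.816 Mbps × 6240 s × 1.08 = 93108.8 Mb
tutorial video: 2.916 Mbps × 2400 s × 1.08 = 7558.3 Mb
Total: 289758.4 Mb = 36219.8 MB.
= 33.73 GiB.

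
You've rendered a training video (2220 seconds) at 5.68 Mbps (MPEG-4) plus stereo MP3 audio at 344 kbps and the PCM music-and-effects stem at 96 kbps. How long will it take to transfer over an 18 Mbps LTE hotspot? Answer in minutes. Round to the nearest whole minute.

13 minutes

Audio total: 344 + 96 = 440 kbps = 0.440 Mbps.
Total bitrate: 6.120 Mbps.
File: 6.120 Mbps × 2220 s = 13586.4 Mb.
At 18 Mbps: 13586.4 / 18 = 754.8 s ≈ 12.6 minutes.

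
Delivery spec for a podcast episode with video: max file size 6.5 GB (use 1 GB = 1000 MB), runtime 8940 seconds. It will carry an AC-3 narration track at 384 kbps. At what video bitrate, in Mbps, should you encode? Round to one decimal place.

5.4 Mbps

Budget: 6.5 GB = 52000.0 Mb.
Total bitrate budget: 52000.0 Mb / 8940 s = 5.817 Mbps.
Audio: 384 kbps = 0.384 Mbps.
Video: 5.817 − 0.384 = 5.433 Mbps.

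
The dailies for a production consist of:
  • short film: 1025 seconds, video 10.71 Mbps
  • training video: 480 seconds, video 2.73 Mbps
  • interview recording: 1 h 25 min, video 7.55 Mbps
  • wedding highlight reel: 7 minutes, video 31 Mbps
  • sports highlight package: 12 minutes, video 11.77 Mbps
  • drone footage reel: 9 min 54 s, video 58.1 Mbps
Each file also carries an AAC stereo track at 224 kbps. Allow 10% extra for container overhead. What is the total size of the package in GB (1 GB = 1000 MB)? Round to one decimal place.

Audio: 224 kbps = 0.224 Mbps.
short film: 10.934 Mbps × 1025 s × 1.10 = 12328.1 Mb
training video: 2.954 Mbps × 480 s × 1.10 = 1559.7 Mb
interview recording: 7.774 Mbps × 5100 s × 1.10 = 43612.1 Mb
wedding highlight reel: 31.224 Mbps × 420 s × 1.10 = 14425.5 Mb
sports highlight package: 11.994 Mbps × 720 s × 1.10 = 9499.2 Mb
drone footage reel: 58.324 Mbps × 594 s × 1.10 = 38108.9 Mb
Total: 119533.6 Mb = 14941.7 MB.
= 14.94 GB.

14.9 GB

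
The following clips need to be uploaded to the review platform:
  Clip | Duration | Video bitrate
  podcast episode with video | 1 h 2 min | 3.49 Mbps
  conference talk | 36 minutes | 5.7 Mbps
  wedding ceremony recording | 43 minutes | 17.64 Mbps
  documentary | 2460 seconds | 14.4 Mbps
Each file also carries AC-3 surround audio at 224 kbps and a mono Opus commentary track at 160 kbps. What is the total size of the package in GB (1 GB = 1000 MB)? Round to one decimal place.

13.8 GB

Audio total: 224 + 160 = 384 kbps = 0.384 Mbps.
podcast episode with video: 3.874 Mbps × 3720 s = 14411.3 Mb
conference talk: 6.084 Mbps × 2160 s = 13141.4 Mb
wedding ceremony recording: 18.024 Mbps × 2580 s = 46501.9 Mb
documentary: 14.784 Mbps × 2460 s = 36368.6 Mb
Total: 110423.3 Mb = 13802.9 MB.
= 13.80 GB.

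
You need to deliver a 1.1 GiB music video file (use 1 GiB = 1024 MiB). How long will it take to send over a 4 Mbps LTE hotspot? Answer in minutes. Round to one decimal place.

File: 1.1 GiB = 9448.9 Mb.
At 4 Mbps: 9448.9 / 4 = 2362.2 s ≈ 39.4 minutes.

39.4 minutes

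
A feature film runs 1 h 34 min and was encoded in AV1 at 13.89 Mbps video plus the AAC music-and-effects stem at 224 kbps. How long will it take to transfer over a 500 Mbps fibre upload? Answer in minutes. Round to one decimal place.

1 h 34 min = 94 min = 5640 s
Audio: 224 kbps = 0.224 Mbps.
Total bitrate: 14.114 Mbps.
File: 14.114 Mbps × 5640 s = 79603.0 Mb.
At 500 Mbps: 79603.0 / 500 = 159.2 s ≈ 2.65 minutes.

2.7 minutes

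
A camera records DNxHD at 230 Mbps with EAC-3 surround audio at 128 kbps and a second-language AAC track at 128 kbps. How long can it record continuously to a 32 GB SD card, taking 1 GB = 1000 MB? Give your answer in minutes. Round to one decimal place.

Audio total: 128 + 128 = 256 kbps = 0.256 Mbps.
Total bitrate: 230 + 0.256 = 230.256 Mbps.
Capacity: 32 GB = 256,000 Mb.
Recording time: 256,000 / 230.256 = 1,112 s ≈ 18.5 minutes.

18.5 minutes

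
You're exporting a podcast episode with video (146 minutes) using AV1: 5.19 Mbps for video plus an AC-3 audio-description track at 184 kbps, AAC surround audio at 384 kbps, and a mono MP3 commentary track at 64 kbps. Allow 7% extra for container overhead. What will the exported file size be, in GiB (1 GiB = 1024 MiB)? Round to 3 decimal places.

6.353 GiB

146 min = 8760 s
Audio total: 184 + 384 + 64 = 632 kbps = 0.632 Mbps.
Total bitrate: 5.19 + 0.632 = 5.822 Mbps.
Stream data: 5.822 Mbps × 8760 s = 51000.7 Mb.
With 7% container overhead: ×1.07.
54,571 Mb = 6,821,346,300 bytes ÷ 1,073,741,824 = 6.353 GiB.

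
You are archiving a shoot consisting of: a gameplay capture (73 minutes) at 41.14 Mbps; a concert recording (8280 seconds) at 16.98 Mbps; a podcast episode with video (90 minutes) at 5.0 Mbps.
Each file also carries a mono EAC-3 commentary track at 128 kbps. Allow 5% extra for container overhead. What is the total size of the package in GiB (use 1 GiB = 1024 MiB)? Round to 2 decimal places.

42.79 GiB

Audio: 128 kbps = 0.128 Mbps.
gameplay capture: 41.268 Mbps × 4380 s × 1.05 = 189791.5 Mb
concert recording: 17.108 Mbps × 8280 s × 1.05 = 148737.0 Mb
podcast episode with video: 5.128 Mbps × 5400 s × 1.05 = 29075.8 Mb
Total: 367604.2 Mb = 45950.5 MB.
= 42.79 GiB.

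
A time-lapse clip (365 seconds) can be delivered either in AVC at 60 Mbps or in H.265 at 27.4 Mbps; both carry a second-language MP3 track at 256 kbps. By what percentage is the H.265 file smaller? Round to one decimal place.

54.1%

Audio: 256 kbps = 0.256 Mbps.
AVC: 60.256 Mbps × 365 s = 21993.4 Mb = 2.560 GiB.
H.265: 27.656 Mbps × 365 s = 10094.4 Mb = 1.175 GiB.
Reduction: (1 − 1.175/2.560) × 100 = 54.10%.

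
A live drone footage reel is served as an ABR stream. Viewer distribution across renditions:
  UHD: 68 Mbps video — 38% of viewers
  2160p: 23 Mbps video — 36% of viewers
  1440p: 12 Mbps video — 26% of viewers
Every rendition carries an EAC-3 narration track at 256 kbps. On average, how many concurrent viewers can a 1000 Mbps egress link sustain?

Audio: 256 kbps = 0.256 Mbps.
Average per-viewer bitrate: 0.38×68.256 + 0.36×23.256 + 0.26×12.256 = 37.496 Mbps.
1000 Mbps = 1,000 Mbps; 1,000 / 37.496 = 26.67 → 26.

26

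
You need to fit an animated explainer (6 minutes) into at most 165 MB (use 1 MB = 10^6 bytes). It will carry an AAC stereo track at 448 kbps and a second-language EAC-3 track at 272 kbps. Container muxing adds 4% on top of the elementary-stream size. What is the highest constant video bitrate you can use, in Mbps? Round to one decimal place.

2.8 Mbps

Budget: 165 MB = 1320.0 Mb.
Stream payload after overhead: 1320.0 / 1.04 = 1269.2 Mb.
6 min = 360 s
Total bitrate budget: 1269.2 Mb / 360 s = 3.526 Mbps.
Audio total: 448 + 272 = 720 kbps = 0.720 Mbps.
Video: 3.526 − 0.720 = 2.806 Mbps.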